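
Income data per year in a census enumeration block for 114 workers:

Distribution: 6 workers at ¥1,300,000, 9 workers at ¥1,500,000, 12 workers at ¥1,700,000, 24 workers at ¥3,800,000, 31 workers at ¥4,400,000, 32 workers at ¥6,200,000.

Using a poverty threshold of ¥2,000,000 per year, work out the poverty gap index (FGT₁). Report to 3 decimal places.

Below the line: 6×¥1,300,000, 9×¥1,500,000, 12×¥1,700,000 (q = 27 of N = 114).
Normalized shortfalls: (2000000−1300000)/2000000 = 0.3500 (×6); (2000000−1500000)/2000000 = 0.2500 (×9); (2000000−1700000)/2000000 = 0.1500 (×12).
Σ = 6.150000. Dividing by the full population N = 114 gives P₁ = 0.054.

0.054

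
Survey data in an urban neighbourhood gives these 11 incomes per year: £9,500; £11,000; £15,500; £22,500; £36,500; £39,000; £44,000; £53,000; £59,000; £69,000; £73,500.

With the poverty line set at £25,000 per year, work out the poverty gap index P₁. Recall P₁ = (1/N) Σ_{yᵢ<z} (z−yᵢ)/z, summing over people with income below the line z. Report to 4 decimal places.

0.1509

Incomes under z: £9,500, £11,000, £15,500, £22,500 (q = 4 of N = 11).
Normalized shortfalls: (25000−9500)/25000 = 0.6200; (25000−11000)/25000 = 0.5600; (25000−15500)/25000 = 0.3800; (25000−22500)/25000 = 0.1000.
Σ = 1.660000. Dividing by the full population N = 11 gives P₁ = 0.1509.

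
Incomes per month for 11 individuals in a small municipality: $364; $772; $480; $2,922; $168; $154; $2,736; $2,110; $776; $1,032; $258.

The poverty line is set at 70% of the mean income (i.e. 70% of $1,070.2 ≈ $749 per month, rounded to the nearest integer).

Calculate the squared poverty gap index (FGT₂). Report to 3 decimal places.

0.187

Incomes under z: $154, $168, $258, $364, $480 (q = 5 of N = 11).
Relative gaps: (749−154)/749 = 0.7944; (749−168)/749 = 0.7757; (749−258)/749 = 0.6555; (749−364)/749 = 0.5140; (749−480)/749 = 0.3591.
Squared: 0.6311; 0.6017; 0.4297; 0.2642; 0.1290.
Sum = 2.055706; P₂ = 2.055706 / 11 = 0.187.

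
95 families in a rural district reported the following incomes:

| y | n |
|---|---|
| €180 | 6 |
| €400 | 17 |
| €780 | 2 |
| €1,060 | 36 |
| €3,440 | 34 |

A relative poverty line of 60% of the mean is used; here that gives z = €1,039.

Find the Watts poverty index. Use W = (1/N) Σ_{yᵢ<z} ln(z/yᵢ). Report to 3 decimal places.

Poor units: 6×€180, 17×€400, 2×€780 (q = 25 of N = 95).
ln(z/y) terms: ln(1039/180) = 1.7531 (×6); ln(1039/400) = 0.9545 (×17); ln(1039/780) = 0.2867 (×2).
W = 27.319124 / 95 = 0.288.

0.288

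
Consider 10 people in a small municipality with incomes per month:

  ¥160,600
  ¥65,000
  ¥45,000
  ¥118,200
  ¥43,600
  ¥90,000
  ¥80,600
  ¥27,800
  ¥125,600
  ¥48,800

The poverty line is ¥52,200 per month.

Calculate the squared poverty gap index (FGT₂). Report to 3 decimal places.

Below the line: ¥27,800, ¥43,600, ¥45,000, ¥48,800 (q = 4 of N = 10).
Relative gaps: (52200−27800)/52200 = 0.4674; (52200−43600)/52200 = 0.1648; (52200−45000)/52200 = 0.1379; (52200−48800)/52200 = 0.0651.
Squared: 0.2185; 0.0271; 0.0190; 0.0042.
Sum = 0.268904; P₂ = 0.268904 / 10 = 0.027.

0.027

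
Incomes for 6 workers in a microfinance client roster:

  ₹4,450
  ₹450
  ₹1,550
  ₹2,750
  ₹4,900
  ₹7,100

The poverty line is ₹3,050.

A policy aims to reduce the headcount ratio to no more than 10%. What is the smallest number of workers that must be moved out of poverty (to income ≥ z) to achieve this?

3 of the 6 workers are poor, so H = 3/6 = 0.500.
A headcount ratio of at most 10% allows at most ⌊0.10 × 6⌋ = 0 poor workers.
So at least 3 − 0 = 3 must be lifted.

3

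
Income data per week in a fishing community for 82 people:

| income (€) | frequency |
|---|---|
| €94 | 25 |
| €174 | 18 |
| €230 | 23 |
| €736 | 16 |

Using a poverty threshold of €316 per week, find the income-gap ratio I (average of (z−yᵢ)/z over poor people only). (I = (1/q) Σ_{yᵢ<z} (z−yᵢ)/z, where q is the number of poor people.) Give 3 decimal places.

Below the line: 25×€94, 18×€174, 23×€230 (q = 66 of N = 82).
Shortfall ratios (z−y)/z: 0.7025 (×25), 0.4494 (×18), 0.2722 (×23); sum = 31.911392.
I averages over the q = 66 poor units only: 31.911392 / 66 = 0.484.

0.484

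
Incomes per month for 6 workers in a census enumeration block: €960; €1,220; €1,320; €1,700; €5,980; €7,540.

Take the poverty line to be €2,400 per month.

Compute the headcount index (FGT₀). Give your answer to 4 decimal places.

0.6667

4 of the 6 workers have income below €2,400.
H = 4/6 = 0.6667.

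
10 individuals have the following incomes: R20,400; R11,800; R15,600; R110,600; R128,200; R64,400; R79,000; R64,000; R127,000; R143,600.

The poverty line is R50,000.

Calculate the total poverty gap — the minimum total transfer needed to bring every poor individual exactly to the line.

R102,200

Below the line: R11,800, R15,600, R20,400 (q = 3 of N = 10).
Individual gaps: 50000−11800 = 38200; 50000−15600 = 34400; 50000−20400 = 29600.
Aggregate gap = R102,200.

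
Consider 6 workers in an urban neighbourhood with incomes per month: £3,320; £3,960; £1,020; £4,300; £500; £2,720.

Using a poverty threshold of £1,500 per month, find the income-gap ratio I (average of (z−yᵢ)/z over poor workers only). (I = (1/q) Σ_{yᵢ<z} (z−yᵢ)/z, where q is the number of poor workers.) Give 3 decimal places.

Below z: £500, £1,020 (q = 2 of N = 6).
Shortfall ratios (z−y)/z: 0.6667, 0.3200; sum = 0.986667.
The income-gap ratio divides by q (the poor only): 0.986667 / 2 = 0.493.

0.493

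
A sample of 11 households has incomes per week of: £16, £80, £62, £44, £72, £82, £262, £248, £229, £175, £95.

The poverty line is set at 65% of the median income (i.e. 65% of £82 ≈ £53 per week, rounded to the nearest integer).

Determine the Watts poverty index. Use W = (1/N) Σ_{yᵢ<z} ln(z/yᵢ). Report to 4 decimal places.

Incomes under z: £16, £44 (q = 2 of N = 11).
Log shortfalls: ln(53/16) = 1.1977; ln(53/44) = 0.1861.
W = 1.383805 / 11 = 0.1258.

0.1258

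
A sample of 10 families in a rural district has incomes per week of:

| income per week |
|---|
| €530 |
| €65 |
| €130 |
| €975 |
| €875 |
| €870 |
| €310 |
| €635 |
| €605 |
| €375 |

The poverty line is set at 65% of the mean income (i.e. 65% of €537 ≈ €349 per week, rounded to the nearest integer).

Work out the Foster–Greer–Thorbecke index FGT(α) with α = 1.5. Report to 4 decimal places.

0.1269

Below the line: €65, €130, €310 (q = 3 of N = 10).
Relative gaps: (349−65)/349 = 0.8138; (349−130)/349 = 0.6275; (349−310)/349 = 0.1117.
Raised to α = 1.5: 0.73407; 0.49708; 0.03736.
Sum = 1.268511; FGT(1.5) = 1.268511 / 10 = 0.1269.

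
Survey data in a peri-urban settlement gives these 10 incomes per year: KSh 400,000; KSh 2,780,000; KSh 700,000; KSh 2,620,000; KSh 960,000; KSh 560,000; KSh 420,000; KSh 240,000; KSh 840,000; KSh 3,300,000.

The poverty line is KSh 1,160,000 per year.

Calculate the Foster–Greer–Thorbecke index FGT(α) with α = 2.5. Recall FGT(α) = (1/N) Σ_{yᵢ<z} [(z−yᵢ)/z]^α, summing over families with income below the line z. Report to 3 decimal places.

0.158

Below z: KSh 240,000, KSh 400,000, KSh 420,000, KSh 560,000, KSh 700,000, KSh 840,000, KSh 960,000 (q = 7 of N = 10).
Shortfall ratios: (1160000−240000)/1160000 = 0.7931; (1160000−400000)/1160000 = 0.6552; (1160000−420000)/1160000 = 0.6379; (1160000−560000)/1160000 = 0.5172; (1160000−700000)/1160000 = 0.3966; (1160000−840000)/1160000 = 0.2759; (1160000−960000)/1160000 = 0.1724.
Raised to α = 2.5: 0.56018; 0.34745; 0.32504; 0.19241; 0.09903; 0.03997; 0.01234.
Sum = 1.576413; FGT(2.5) = 1.576413 / 10 = 0.158.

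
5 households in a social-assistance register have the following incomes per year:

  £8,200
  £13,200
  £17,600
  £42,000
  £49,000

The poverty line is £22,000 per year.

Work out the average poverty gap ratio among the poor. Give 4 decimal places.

Poor units: £8,200, £13,200, £17,600 (q = 3 of N = 5).
Relative gaps: 0.6273, 0.4000, 0.2000; sum = 1.227273.
I averages over the q = 3 poor units only: 1.227273 / 3 = 0.4091.

0.4091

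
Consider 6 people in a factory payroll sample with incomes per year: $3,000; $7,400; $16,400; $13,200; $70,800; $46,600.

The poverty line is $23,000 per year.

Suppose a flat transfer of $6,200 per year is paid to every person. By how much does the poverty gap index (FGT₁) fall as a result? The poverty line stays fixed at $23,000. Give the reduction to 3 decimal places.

Before: below the line — $3,000, $7,400, $13,200, $16,400; poverty gap index (FGT₁) = 0.37681.
After the $6,200 transfer: below the line — $9,200, $13,600, $19,400, $22,600; poverty gap index (FGT₁) = 0.19710.
Reduction = 0.37681 − 0.19710 = 0.180.

0.180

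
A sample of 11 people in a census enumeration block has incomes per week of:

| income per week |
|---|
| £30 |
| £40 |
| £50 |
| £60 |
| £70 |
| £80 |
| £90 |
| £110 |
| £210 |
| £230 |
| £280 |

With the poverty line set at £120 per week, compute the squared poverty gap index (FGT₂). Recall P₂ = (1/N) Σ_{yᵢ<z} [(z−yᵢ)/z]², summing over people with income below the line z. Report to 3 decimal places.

Below the line: £30, £40, £50, £60, £70, £80, £90, £110 (q = 8 of N = 11).
Shortfall ratios: (120−30)/120 = 0.7500; (120−40)/120 = 0.6667; (120−50)/120 = 0.5833; (120−60)/120 = 0.5000; (120−70)/120 = 0.4167; (120−80)/120 = 0.3333; (120−90)/120 = 0.2500; (120−110)/120 = 0.0833.
Squared: 0.5625; 0.4444; 0.3403; 0.2500; 0.1736; 0.1111; 0.0625; 0.0069.
Sum = 1.951389; P₂ = 1.951389 / 11 = 0.177.

0.177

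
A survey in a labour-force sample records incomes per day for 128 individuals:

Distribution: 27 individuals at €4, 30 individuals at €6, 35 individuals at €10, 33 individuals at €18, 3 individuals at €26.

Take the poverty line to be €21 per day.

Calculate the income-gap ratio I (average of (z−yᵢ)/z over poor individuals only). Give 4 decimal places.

0.5307

Poor units: 27×€4, 30×€6, 35×€10, 33×€18 (q = 125 of N = 128).
Relative gaps: 0.8095 (×27), 0.7143 (×30), 0.5238 (×35), 0.1429 (×33); sum = 66.333333.
I averages over the q = 125 poor units only: 66.333333 / 125 = 0.5307.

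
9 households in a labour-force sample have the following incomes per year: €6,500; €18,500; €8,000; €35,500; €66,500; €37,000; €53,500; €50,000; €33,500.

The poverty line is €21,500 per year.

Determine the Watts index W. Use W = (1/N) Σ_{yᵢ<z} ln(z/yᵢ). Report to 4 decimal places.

Below z: €6,500, €8,000, €18,500 (q = 3 of N = 9).
Log shortfalls: ln(21500/6500) = 1.1963; ln(21500/8000) = 0.9886; ln(21500/18500) = 0.1503.
W = 2.335144 / 9 = 0.2595.

0.2595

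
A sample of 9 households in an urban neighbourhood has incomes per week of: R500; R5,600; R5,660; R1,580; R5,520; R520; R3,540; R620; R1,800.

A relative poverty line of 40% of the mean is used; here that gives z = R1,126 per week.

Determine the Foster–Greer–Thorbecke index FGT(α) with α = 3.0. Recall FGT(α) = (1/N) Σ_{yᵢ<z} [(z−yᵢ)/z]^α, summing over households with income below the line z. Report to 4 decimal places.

0.0465

Poor units: R500, R520, R620 (q = 3 of N = 9).
Shortfall ratios: (1126−500)/1126 = 0.5560; (1126−520)/1126 = 0.5382; (1126−620)/1126 = 0.4494.
Raised to α = 3.0: 0.17183; 0.15588; 0.09075.
Sum = 0.418466; FGT(3.0) = 0.418466 / 9 = 0.0465.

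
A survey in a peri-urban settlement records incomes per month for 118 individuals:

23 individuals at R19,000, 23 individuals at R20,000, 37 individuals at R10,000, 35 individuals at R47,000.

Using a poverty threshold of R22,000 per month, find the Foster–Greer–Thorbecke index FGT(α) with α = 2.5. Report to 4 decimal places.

0.0707

Poor units: 37×R10,000, 23×R19,000, 23×R20,000 (q = 83 of N = 118).
Gap ratios (z−y)/z: (22000−10000)/22000 = 0.5455 (×37); (22000−19000)/22000 = 0.1364 (×23); (22000−20000)/22000 = 0.0909 (×23).
Raised to α = 2.5: 0.21973 (×37); 0.00687 (×23); 0.00249 (×23).
Sum = 8.345388; FGT(2.5) = 8.345388 / 118 = 0.0707.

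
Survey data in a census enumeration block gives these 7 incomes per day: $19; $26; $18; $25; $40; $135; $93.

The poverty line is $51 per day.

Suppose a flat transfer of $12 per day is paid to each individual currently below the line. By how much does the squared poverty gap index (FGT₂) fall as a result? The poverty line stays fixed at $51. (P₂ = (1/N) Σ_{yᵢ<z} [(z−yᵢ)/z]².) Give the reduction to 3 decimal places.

0.128

Before: below the line — $18, $19, $25, $26, $40; squared poverty gap index (FGT₂) = 0.19416.
After the $12 transfer: below the line — $30, $31, $37, $38; squared poverty gap index (FGT₂) = 0.06624.
Reduction = 0.19416 − 0.06624 = 0.128.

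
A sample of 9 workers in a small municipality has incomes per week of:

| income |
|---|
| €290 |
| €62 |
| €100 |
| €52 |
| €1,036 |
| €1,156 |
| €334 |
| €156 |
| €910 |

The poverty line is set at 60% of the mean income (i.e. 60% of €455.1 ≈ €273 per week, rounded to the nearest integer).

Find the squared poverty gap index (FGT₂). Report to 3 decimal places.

Poor units: €52, €62, €100, €156 (q = 4 of N = 9).
Normalized shortfalls: (273−52)/273 = 0.8095; (273−62)/273 = 0.7729; (273−100)/273 = 0.6337; (273−156)/273 = 0.4286.
Squared: 0.6553; 0.5974; 0.4016; 0.1837.
Sum = 1.837942; P₂ = 1.837942 / 9 = 0.204.

0.204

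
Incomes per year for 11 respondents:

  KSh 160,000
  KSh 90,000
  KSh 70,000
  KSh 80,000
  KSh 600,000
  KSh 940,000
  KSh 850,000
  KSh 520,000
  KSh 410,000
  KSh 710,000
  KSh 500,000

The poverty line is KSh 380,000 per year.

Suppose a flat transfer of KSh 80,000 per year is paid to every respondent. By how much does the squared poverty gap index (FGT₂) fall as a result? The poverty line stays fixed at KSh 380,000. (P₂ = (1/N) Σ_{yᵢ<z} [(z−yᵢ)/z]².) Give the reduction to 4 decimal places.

0.0967

Before: below the line — KSh 70,000, KSh 80,000, KSh 90,000, KSh 160,000; squared poverty gap index (FGT₂) = 0.200579.
After the KSh 80,000 transfer: below the line — KSh 150,000, KSh 160,000, KSh 170,000, KSh 240,000; squared poverty gap index (FGT₂) = 0.103878.
Reduction = 0.200579 − 0.103878 = 0.0967.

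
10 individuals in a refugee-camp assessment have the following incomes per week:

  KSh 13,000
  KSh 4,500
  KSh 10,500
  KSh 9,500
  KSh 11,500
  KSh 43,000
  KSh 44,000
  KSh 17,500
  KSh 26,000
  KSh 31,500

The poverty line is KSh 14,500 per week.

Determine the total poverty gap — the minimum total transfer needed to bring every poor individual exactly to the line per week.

Incomes under z: KSh 4,500, KSh 9,500, KSh 10,500, KSh 11,500, KSh 13,000 (q = 5 of N = 10).
Individual gaps: 14500−4500 = 10000; 14500−9500 = 5000; 14500−10500 = 4000; 14500−11500 = 3000; 14500−13000 = 1500.
Aggregate gap = KSh 23,500.

KSh 23,500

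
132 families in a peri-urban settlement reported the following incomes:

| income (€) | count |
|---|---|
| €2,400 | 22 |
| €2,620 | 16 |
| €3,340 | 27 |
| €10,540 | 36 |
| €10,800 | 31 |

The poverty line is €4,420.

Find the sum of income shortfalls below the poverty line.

€102,400

Below the line: 22×€2,400, 16×€2,620, 27×€3,340 (q = 65 of N = 132).
Individual gaps: 22×(4420−2400) = 44440; 16×(4420−2620) = 28800; 27×(4420−3340) = 29160.
Aggregate gap = €102,400.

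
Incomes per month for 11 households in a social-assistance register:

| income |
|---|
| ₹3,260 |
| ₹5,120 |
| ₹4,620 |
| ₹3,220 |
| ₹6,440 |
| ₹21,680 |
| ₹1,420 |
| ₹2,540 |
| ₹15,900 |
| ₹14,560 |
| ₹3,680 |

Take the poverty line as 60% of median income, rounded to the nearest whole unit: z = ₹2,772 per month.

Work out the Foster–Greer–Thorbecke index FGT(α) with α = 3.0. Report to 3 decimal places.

Incomes under z: ₹1,420, ₹2,540 (q = 2 of N = 11).
Normalized shortfalls: (2772−1420)/2772 = 0.4877; (2772−2540)/2772 = 0.0837.
Raised to α = 3.0: 0.11602; 0.00059.
Sum = 0.116611; FGT(3.0) = 0.116611 / 11 = 0.011.

0.011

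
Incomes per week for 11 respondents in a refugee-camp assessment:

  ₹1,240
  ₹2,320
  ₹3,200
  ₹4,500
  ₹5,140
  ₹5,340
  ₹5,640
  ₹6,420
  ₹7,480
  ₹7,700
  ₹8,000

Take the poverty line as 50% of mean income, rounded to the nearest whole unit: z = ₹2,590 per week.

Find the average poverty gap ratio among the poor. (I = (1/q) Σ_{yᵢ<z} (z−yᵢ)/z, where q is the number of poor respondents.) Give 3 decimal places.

Incomes under z: ₹1,240, ₹2,320 (q = 2 of N = 11).
Relative gaps: 0.5212, 0.1042; sum = 0.625483.
The income-gap ratio divides by q (the poor only): 0.625483 / 2 = 0.313.

0.313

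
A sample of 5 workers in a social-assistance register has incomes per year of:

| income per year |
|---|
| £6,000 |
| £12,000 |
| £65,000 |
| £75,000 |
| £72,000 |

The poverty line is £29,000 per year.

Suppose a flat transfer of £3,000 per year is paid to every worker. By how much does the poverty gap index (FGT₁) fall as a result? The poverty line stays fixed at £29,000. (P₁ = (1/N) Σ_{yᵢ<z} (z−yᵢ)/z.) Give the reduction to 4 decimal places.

0.0414

Before: below the line — £6,000, £12,000; poverty gap index (FGT₁) = 0.275862.
After the £3,000 transfer: below the line — £9,000, £15,000; poverty gap index (FGT₁) = 0.234483.
Reduction = 0.275862 − 0.234483 = 0.0414.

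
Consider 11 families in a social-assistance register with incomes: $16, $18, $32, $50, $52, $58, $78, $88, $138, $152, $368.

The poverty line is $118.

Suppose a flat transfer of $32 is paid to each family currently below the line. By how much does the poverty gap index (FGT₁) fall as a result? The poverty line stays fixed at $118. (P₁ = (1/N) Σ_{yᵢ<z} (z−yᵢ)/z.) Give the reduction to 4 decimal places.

0.1957

Before: below the line — $16, $18, $32, $50, $52, $58, $78, $88; poverty gap index (FGT₁) = 0.425270.
After the $32 transfer: below the line — $48, $50, $64, $82, $84, $90, $110; poverty gap index (FGT₁) = 0.229584.
Reduction = 0.425270 − 0.229584 = 0.1957.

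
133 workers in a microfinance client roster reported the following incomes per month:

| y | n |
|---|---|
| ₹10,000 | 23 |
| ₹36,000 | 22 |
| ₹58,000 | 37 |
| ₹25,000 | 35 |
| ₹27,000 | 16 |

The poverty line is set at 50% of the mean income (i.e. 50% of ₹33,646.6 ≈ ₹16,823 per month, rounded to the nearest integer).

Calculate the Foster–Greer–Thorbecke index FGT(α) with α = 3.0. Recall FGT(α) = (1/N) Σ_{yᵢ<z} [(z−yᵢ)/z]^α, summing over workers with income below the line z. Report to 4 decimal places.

Poor units: 23×₹10,000 (q = 23 of N = 133).
Shortfall ratios: (16823−10000)/16823 = 0.4056 (×23).
Raised to α = 3.0: 0.06671 (×23).
Sum = 1.534418; FGT(3.0) = 1.534418 / 133 = 0.0115.

0.0115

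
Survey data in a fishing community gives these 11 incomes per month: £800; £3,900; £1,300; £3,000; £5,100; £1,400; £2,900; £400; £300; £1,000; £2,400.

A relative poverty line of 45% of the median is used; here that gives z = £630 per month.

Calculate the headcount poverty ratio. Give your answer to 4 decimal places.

2 of the 11 respondents have income below £630.
H = 2/11 = 0.1818.

0.1818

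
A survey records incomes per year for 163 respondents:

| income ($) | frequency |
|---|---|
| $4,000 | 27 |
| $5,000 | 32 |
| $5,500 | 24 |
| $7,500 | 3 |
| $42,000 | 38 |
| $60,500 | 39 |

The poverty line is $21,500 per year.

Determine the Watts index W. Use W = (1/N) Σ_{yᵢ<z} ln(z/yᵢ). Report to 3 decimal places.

Below the line: 27×$4,000, 32×$5,000, 24×$5,500, 3×$7,500 (q = 86 of N = 163).
Log gaps: ln(21500/4000) = 1.6818 (×27); ln(21500/5000) = 1.4586 (×32); ln(21500/5500) = 1.3633 (×24); ln(21500/7500) = 1.0531 (×3).
W = 127.961928 / 163 = 0.785.

0.785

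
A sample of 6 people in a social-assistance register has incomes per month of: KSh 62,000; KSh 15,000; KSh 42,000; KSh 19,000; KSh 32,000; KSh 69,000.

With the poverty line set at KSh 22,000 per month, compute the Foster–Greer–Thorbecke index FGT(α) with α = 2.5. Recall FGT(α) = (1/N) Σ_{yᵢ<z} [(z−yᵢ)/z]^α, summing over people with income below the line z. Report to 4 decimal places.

Below the line: KSh 15,000, KSh 19,000 (q = 2 of N = 6).
Shortfall ratios: (22000−15000)/22000 = 0.3182; (22000−19000)/22000 = 0.1364.
Raised to α = 2.5: 0.05711; 0.00687.
Sum = 0.063974; FGT(2.5) = 0.063974 / 6 = 0.0107.

0.0107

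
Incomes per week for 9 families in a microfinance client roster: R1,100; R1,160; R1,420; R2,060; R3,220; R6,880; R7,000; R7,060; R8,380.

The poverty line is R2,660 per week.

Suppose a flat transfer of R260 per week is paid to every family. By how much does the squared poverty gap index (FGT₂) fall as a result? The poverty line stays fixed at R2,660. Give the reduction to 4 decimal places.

0.0358

Before: below the line — R1,100, R1,160, R1,420, R2,060; squared poverty gap index (FGT₂) = 0.103347.
After the R260 transfer: below the line — R1,360, R1,420, R1,680, R2,320; squared poverty gap index (FGT₂) = 0.067581.
Reduction = 0.103347 − 0.067581 = 0.0358.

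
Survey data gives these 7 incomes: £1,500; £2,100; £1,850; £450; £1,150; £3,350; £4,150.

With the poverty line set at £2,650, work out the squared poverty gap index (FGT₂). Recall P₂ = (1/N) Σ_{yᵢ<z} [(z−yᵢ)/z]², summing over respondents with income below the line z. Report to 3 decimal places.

0.190

Poor units: £450, £1,150, £1,500, £1,850, £2,100 (q = 5 of N = 7).
Relative gaps: (2650−450)/2650 = 0.8302; (2650−1150)/2650 = 0.5660; (2650−1500)/2650 = 0.4340; (2650−1850)/2650 = 0.3019; (2650−2100)/2650 = 0.2075.
Squared: 0.6892; 0.3204; 0.1883; 0.0911; 0.0431.
Sum = 1.332147; P₂ = 1.332147 / 7 = 0.190.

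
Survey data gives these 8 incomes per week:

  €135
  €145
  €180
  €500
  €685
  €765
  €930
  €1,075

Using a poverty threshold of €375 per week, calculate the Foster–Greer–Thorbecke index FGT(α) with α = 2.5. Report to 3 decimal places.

Below the line: €135, €145, €180 (q = 3 of N = 8).
Gap ratios (z−y)/z: (375−135)/375 = 0.6400; (375−145)/375 = 0.6133; (375−180)/375 = 0.5200.
Raised to α = 2.5: 0.32768; 0.29461; 0.19499.
Sum = 0.817274; FGT(2.5) = 0.817274 / 8 = 0.102.

0.102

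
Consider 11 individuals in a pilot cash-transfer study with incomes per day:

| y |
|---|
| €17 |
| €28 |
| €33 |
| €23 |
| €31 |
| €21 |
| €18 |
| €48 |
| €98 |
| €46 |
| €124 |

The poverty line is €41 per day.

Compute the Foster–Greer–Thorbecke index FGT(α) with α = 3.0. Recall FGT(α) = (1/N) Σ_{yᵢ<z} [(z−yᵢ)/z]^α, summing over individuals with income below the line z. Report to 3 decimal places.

0.057

Below the line: €17, €18, €21, €23, €28, €31, €33 (q = 7 of N = 11).
Normalized shortfalls: (41−17)/41 = 0.5854; (41−18)/41 = 0.5610; (41−21)/41 = 0.4878; (41−23)/41 = 0.4390; (41−28)/41 = 0.3171; (41−31)/41 = 0.2439; (41−33)/41 = 0.1951.
Raised to α = 3.0: 0.20058; 0.17654; 0.11607; 0.08462; 0.03188; 0.01451; 0.00743.
Sum = 0.631622; FGT(3.0) = 0.631622 / 11 = 0.057.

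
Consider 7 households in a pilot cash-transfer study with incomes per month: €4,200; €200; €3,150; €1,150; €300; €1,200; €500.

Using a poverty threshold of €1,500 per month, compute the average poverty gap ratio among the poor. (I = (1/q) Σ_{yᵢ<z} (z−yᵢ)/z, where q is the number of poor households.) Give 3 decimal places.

Poor units: €200, €300, €500, €1,150, €1,200 (q = 5 of N = 7).
Relative gaps: 0.8667, 0.8000, 0.6667, 0.2333, 0.2000; sum = 2.766667.
I averages over the q = 5 poor units only: 2.766667 / 5 = 0.553.

0.553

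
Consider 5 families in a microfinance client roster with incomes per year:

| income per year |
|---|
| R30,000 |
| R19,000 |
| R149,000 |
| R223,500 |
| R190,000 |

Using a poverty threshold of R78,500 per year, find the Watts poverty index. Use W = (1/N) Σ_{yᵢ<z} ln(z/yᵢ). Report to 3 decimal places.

Incomes under z: R19,000, R30,000 (q = 2 of N = 5).
Log gaps: ln(78500/19000) = 1.4187; ln(78500/30000) = 0.9619.
W = 2.380561 / 5 = 0.476.

0.476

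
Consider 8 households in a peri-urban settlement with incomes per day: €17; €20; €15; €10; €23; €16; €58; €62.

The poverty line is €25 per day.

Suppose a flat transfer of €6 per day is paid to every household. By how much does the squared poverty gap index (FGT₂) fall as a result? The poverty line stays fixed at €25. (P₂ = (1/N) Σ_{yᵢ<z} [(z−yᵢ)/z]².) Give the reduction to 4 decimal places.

Before: below the line — €10, €15, €16, €17, €20, €23; squared poverty gap index (FGT₂) = 0.099800.
After the €6 transfer: below the line — €16, €21, €22, €23; squared poverty gap index (FGT₂) = 0.022000.
Reduction = 0.099800 − 0.022000 = 0.0778.

0.0778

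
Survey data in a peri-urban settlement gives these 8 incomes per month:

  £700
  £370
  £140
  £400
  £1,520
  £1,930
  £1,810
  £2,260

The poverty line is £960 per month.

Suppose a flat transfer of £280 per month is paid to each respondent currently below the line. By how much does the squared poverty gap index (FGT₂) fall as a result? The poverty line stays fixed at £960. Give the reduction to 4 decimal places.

0.1269

Before: below the line — £140, £370, £400, £700; squared poverty gap index (FGT₂) = 0.190118.
After the £280 transfer: below the line — £420, £650, £680; squared poverty gap index (FGT₂) = 0.063219.
Reduction = 0.190118 − 0.063219 = 0.1269.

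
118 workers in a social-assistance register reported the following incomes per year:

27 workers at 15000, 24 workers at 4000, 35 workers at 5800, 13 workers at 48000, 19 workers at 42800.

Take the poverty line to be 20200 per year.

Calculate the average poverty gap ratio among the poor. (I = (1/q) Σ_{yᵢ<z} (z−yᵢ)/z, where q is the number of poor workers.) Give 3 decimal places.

0.595

Below the line: 24×4000, 35×5800, 27×15000 (q = 86 of N = 118).
Shortfall ratios (z−y)/z: 0.8020 (×24), 0.7129 (×35), 0.2574 (×27); sum = 51.148515.
I averages over the q = 86 poor units only: 51.148515 / 86 = 0.595.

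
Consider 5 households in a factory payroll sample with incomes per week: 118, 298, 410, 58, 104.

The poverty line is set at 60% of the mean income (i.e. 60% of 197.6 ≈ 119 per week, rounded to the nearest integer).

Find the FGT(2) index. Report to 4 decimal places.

0.0557

Below z: 58, 104, 118 (q = 3 of N = 5).
Relative gaps: (119−58)/119 = 0.5126; (119−104)/119 = 0.1261; (119−118)/119 = 0.0084.
Squared: 0.2628; 0.0159; 0.0001.
Sum = 0.278723; P₂ = 0.278723 / 5 = 0.0557.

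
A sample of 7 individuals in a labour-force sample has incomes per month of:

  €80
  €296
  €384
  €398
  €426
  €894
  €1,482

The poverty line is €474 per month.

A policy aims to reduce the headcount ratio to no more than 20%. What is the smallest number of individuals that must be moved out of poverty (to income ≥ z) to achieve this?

4

Currently q = 5 of N = 7 are below the line (H = 0.714).
A headcount ratio of at most 20% allows at most ⌊0.20 × 7⌋ = 1 poor individuals.
So at least 5 − 1 = 4 must be lifted.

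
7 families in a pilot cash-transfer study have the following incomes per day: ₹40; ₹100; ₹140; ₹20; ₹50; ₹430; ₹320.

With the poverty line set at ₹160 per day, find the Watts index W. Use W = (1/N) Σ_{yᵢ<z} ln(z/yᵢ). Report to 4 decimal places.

Below z: ₹20, ₹40, ₹50, ₹100, ₹140 (q = 5 of N = 7).
Log gaps: ln(160/20) = 2.0794; ln(160/40) = 1.3863; ln(160/50) = 1.1632; ln(160/100) = 0.4700; ln(160/140) = 0.1335.
W = 5.232422 / 7 = 0.7475.

0.7475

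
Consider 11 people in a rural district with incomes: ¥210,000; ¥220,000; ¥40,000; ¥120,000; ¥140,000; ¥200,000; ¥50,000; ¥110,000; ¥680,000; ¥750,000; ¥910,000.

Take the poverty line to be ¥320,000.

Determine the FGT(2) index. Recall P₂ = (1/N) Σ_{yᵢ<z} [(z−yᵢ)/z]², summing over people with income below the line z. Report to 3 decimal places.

0.270

Poor units: ¥40,000, ¥50,000, ¥110,000, ¥120,000, ¥140,000, ¥200,000, ¥210,000, ¥220,000 (q = 8 of N = 11).
Normalized shortfalls: (320000−40000)/320000 = 0.8750; (320000−50000)/320000 = 0.8438; (320000−110000)/320000 = 0.6562; (320000−120000)/320000 = 0.6250; (320000−140000)/320000 = 0.5625; (320000−200000)/320000 = 0.3750; (320000−210000)/320000 = 0.3438; (320000−220000)/320000 = 0.3125.
Squared: 0.7656; 0.7119; 0.4307; 0.3906; 0.3164; 0.1406; 0.1182; 0.0977.
Sum = 2.971680; P₂ = 2.971680 / 11 = 0.270.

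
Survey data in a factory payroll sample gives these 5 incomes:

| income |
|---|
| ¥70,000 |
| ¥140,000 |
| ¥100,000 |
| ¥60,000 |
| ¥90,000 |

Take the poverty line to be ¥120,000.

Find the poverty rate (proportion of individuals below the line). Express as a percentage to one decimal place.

80.0%

4 of the 5 individuals have income below ¥120,000.
H = 4/5 = 80.0%.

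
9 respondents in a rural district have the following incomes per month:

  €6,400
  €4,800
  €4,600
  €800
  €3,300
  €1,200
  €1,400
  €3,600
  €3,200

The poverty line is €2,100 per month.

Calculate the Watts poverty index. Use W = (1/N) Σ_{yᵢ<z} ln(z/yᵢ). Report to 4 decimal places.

0.2145

Incomes under z: €800, €1,200, €1,400 (q = 3 of N = 9).
ln(z/y) terms: ln(2100/800) = 0.9651; ln(2100/1200) = 0.5596; ln(2100/1400) = 0.4055.
W = 1.930162 / 9 = 0.2145.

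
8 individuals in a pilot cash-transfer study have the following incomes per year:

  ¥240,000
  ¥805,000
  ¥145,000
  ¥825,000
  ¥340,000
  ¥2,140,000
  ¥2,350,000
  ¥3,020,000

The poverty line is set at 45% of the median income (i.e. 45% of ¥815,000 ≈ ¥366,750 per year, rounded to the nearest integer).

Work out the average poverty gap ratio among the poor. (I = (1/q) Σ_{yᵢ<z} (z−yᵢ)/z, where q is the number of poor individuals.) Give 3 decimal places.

0.341

Below z: ¥145,000, ¥240,000, ¥340,000 (q = 3 of N = 8).
Relative gaps: 0.6046, 0.3456, 0.0729; sum = 1.023177.
The income-gap ratio divides by q (the poor only): 1.023177 / 3 = 0.341.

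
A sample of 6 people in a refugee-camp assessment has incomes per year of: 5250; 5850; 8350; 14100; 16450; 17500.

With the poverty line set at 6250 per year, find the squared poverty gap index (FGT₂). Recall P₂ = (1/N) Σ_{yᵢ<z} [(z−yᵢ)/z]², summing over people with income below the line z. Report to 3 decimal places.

0.005

Below z: 5250, 5850 (q = 2 of N = 6).
Relative gaps: (6250−5250)/6250 = 0.1600; (6250−5850)/6250 = 0.0640.
Squared: 0.0256; 0.0041.
Sum = 0.029696; P₂ = 0.029696 / 6 = 0.005.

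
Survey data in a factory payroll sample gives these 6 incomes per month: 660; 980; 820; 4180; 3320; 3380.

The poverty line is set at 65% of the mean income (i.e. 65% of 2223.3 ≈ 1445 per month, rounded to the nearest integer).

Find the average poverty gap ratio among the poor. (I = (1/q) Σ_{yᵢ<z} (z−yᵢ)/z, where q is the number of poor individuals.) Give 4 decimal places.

0.4325

Below z: 660, 820, 980 (q = 3 of N = 6).
Shortfall ratios (z−y)/z: 0.5433, 0.4325, 0.3218; sum = 1.297578.
The income-gap ratio divides by q (the poor only): 1.297578 / 3 = 0.4325.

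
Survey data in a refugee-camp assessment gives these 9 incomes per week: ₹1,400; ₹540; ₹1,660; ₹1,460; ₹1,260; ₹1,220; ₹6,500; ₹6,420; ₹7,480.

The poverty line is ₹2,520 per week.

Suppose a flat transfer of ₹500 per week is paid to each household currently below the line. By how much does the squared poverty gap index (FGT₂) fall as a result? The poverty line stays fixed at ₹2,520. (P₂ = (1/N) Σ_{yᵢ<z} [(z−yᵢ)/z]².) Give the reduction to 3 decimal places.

0.106

Before: below the line — ₹540, ₹1,220, ₹1,260, ₹1,400, ₹1,460, ₹1,660; squared poverty gap index (FGT₂) = 0.18049.
After the ₹500 transfer: below the line — ₹1,040, ₹1,720, ₹1,760, ₹1,900, ₹1,960, ₹2,160; squared poverty gap index (FGT₂) = 0.07411.
Reduction = 0.18049 − 0.07411 = 0.106.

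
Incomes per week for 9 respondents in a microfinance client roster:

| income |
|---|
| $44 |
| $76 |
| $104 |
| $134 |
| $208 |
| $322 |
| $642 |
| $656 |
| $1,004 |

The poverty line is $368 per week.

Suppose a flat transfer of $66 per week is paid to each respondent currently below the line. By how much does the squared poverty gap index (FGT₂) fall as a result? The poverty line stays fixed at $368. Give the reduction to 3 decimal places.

0.122

Before: below the line — $44, $76, $104, $134, $208, $322; squared poverty gap index (FGT₂) = 0.28093.
After the $66 transfer: below the line — $110, $142, $170, $200, $274; squared poverty gap index (FGT₂) = 0.15909.
Reduction = 0.28093 − 0.15909 = 0.122.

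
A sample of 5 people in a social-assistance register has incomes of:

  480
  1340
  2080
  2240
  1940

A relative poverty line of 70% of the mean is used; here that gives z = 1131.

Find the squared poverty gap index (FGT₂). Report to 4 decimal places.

Below z: 480 (q = 1 of N = 5).
Shortfall ratios: (1131−480)/1131 = 0.5756.
Squared: 0.3313.
Sum = 0.331312; P₂ = 0.331312 / 5 = 0.0663.

0.0663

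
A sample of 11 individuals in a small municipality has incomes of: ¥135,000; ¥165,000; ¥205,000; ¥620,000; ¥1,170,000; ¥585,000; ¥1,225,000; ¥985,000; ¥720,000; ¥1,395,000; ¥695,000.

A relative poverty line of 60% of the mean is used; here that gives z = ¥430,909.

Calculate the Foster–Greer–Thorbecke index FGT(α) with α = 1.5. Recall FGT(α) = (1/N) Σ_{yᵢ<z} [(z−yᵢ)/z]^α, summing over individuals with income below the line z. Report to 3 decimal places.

0.130

Poor units: ¥135,000, ¥165,000, ¥205,000 (q = 3 of N = 11).
Gap ratios (z−y)/z: (430909−135000)/430909 = 0.6867; (430909−165000)/430909 = 0.6171; (430909−205000)/430909 = 0.5243.
Raised to α = 1.5: 0.56906; 0.48475; 0.37960.
Sum = 1.433411; FGT(1.5) = 1.433411 / 11 = 0.130.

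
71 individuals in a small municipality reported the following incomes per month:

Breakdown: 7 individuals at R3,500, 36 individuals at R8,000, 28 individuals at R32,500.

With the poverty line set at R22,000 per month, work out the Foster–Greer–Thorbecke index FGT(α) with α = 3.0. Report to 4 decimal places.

Below z: 7×R3,500, 36×R8,000 (q = 43 of N = 71).
Relative gaps: (22000−3500)/22000 = 0.8409 (×7); (22000−8000)/22000 = 0.6364 (×36).
Raised to α = 3.0: 0.59463 (×7); 0.25770 (×36).
Sum = 13.439648; FGT(3.0) = 13.439648 / 71 = 0.1893.

0.1893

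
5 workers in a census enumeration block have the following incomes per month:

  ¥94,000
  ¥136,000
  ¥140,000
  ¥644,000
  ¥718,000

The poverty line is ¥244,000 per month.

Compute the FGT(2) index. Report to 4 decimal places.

0.1511

Below the line: ¥94,000, ¥136,000, ¥140,000 (q = 3 of N = 5).
Normalized shortfalls: (244000−94000)/244000 = 0.6148; (244000−136000)/244000 = 0.4426; (244000−140000)/244000 = 0.4262.
Squared: 0.3779; 0.1959; 0.1817.
Sum = 0.755509; P₂ = 0.755509 / 5 = 0.1511.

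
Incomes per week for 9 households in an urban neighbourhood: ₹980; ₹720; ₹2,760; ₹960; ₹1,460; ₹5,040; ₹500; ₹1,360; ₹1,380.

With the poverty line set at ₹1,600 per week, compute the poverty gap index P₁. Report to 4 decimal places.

0.2667

Below the line: ₹500, ₹720, ₹960, ₹980, ₹1,360, ₹1,380, ₹1,460 (q = 7 of N = 9).
Relative gaps: (1600−500)/1600 = 0.6875; (1600−720)/1600 = 0.5500; (1600−960)/1600 = 0.4000; (1600−980)/1600 = 0.3875; (1600−1360)/1600 = 0.1500; (1600−1380)/1600 = 0.1375; (1600−1460)/1600 = 0.0875.
Sum of shortfalls = 2.400000; P₁ averages over all N: 2.400000 / 9 = 0.2667.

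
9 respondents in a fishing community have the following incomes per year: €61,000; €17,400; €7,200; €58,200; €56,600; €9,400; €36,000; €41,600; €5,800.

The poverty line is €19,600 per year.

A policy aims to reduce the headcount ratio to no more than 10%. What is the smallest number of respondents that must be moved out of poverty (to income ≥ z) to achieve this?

Currently q = 4 of N = 9 are below the line (H = 0.444).
A headcount ratio of at most 10% allows at most ⌊0.10 × 9⌋ = 0 poor respondents.
So at least 4 − 0 = 4 must be lifted.

4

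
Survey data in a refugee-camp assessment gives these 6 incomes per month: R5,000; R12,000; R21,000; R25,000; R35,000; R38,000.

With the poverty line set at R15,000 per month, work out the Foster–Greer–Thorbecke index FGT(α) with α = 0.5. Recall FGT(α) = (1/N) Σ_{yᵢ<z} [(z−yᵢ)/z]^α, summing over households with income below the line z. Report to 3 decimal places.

0.211

Below z: R5,000, R12,000 (q = 2 of N = 6).
Relative gaps: (15000−5000)/15000 = 0.6667; (15000−12000)/15000 = 0.2000.
Raised to α = 0.5: 0.81650; 0.44721.
Sum = 1.263710; FGT(0.5) = 1.263710 / 6 = 0.211.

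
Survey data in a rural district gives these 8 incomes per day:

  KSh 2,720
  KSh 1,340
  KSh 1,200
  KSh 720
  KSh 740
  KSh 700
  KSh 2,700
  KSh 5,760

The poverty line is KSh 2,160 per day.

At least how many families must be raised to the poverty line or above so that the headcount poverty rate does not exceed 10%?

Currently q = 5 of N = 8 are below the line (H = 0.625).
A headcount ratio of at most 10% allows at most ⌊0.10 × 8⌋ = 0 poor families.
So at least 5 − 0 = 5 must be lifted.

5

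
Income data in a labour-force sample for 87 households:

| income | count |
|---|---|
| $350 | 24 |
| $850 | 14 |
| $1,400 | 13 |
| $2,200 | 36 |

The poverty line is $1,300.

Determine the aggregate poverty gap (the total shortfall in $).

Below the line: 24×$350, 14×$850 (q = 38 of N = 87).
Individual gaps: 24×(1300−350) = 22800; 14×(1300−850) = 6300.
Aggregate gap = $29,100.

$29,100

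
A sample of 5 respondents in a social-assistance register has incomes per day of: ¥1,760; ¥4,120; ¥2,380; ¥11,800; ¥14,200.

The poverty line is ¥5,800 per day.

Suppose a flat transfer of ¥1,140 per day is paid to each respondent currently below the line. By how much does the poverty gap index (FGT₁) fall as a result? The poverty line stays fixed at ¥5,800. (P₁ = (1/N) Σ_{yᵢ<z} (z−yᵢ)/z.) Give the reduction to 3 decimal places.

Before: below the line — ¥1,760, ¥2,380, ¥4,120; poverty gap index (FGT₁) = 0.31517.
After the ¥1,140 transfer: below the line — ¥2,900, ¥3,520, ¥5,260; poverty gap index (FGT₁) = 0.19724.
Reduction = 0.31517 − 0.19724 = 0.118.

0.118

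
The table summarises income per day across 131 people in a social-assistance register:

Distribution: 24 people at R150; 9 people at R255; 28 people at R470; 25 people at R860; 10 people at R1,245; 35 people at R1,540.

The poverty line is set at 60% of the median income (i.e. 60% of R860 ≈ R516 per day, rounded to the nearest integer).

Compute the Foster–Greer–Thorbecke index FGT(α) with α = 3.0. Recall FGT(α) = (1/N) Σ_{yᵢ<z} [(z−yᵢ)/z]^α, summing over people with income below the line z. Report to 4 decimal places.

0.0744

Below the line: 24×R150, 9×R255, 28×R470 (q = 61 of N = 131).
Shortfall ratios: (516−150)/516 = 0.7093 (×24); (516−255)/516 = 0.5058 (×9); (516−470)/516 = 0.0891 (×28).
Raised to α = 3.0: 0.35686 (×24); 0.12941 (×9); 0.00071 (×28).
Sum = 9.749106; FGT(3.0) = 9.749106 / 131 = 0.0744.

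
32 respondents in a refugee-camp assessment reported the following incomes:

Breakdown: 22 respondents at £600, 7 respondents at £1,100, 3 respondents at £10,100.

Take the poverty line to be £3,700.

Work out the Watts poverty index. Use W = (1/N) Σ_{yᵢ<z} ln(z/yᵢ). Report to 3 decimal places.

Below the line: 22×£600, 7×£1,100 (q = 29 of N = 32).
Log shortfalls: ln(3700/600) = 1.8192 (×22); ln(3700/1100) = 1.2130 (×7).
W = 48.512644 / 32 = 1.516.

1.516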